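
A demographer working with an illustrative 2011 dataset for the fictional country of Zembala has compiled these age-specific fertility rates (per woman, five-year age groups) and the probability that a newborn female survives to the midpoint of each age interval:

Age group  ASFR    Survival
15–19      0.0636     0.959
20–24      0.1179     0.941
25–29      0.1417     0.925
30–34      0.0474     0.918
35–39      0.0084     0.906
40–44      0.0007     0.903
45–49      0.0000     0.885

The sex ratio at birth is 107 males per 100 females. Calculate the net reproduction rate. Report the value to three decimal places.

0.857

Proportion female at birth = 100 / (100 + 107) = 0.48309.
Each age group contributes 5 × ASFR × survival:
  15–19: 5 × 0.0636 × 0.959 = 0.30496
  20–24: 5 × 0.1179 × 0.941 = 0.55472
  25–29: 5 × 0.1417 × 0.925 = 0.65536
  30–34: 5 × 0.0474 × 0.918 = 0.21757
  35–39: 5 × 0.0084 × 0.906 = 0.03805
  40–44: 5 × 0.0007 × 0.903 = 0.00316
  45–49: 5 × 0.0000 × 0.885 = 0.00000
Sum = 1.77382
NRR = 0.48309 × 1.77382 = 0.85691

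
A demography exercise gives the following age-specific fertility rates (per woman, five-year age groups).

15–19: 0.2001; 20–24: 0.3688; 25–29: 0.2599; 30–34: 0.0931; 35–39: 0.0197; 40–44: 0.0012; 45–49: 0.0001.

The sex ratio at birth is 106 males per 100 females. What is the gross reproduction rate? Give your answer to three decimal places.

Proportion female at birth = 100 / (100 + 106) = 0.48544.
Sum of ASFRs = 0.2001 + 0.3688 + 0.2599 + 0.0931 + 0.0197 + 0.0012 + 0.0001 = 0.9429
TFR = 5 × 0.9429 = 4.7145
GRR = 0.48544 × 4.7145 = 2.28861

2.289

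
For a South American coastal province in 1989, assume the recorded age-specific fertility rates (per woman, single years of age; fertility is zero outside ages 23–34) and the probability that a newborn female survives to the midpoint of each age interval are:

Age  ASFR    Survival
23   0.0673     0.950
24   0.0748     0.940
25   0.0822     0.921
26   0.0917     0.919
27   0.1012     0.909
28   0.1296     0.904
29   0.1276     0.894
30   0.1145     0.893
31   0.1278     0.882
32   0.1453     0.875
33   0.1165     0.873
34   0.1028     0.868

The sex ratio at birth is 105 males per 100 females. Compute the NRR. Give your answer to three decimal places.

Proportion female at birth = 100 / (100 + 105) = 0.48780.
Per-age-group product (1 × ASFR × survival probability):
  23: 1 × 0.0673 × 0.950 = 0.06394
  24: 1 × 0.0748 × 0.940 = 0.07031
  25: 1 × 0.0822 × 0.921 = 0.07571
  26: 1 × 0.0917 × 0.919 = 0.08427
  27: 1 × 0.1012 × 0.909 = 0.09199
  28: 1 × 0.1296 × 0.904 = 0.11716
  29: 1 × 0.1276 × 0.894 = 0.11407
  30: 1 × 0.1145 × 0.893 = 0.10225
  31: 1 × 0.1278 × 0.882 = 0.11272
  32: 1 × 0.1453 × 0.875 = 0.12714
  33: 1 × 0.1165 × 0.873 = 0.10170
  34: 1 × 0.1028 × 0.868 = 0.08923
Sum = 1.15049
NRR = 0.48780 × 1.15049 = 0.56121
NRR < 1, so the cohort does not fully replace itself.

0.561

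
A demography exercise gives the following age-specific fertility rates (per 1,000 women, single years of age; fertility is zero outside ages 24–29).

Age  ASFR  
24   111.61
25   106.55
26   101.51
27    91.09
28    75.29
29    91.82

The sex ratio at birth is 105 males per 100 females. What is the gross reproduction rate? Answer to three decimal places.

Proportion female at birth = 100 / (100 + 105) = 0.48780.
Sum of ASFRs = 111.61 + 106.55 + 101.51 + 91.09 + 75.29 + 91.82 = 577.87
TFR = 577.87 / 1000 = 0.57787
GRR = 0.48780 × 0.57787 = 0.28188

0.282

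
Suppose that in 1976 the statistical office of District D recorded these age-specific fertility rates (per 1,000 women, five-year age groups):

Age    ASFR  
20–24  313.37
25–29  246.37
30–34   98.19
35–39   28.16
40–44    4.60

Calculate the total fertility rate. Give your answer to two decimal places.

3.45

Sum of ASFRs = 313.37 + 246.37 + 98.19 + 28.16 + 4.60 = 690.69
TFR = 5 × 690.69 / 1000 = 3.45345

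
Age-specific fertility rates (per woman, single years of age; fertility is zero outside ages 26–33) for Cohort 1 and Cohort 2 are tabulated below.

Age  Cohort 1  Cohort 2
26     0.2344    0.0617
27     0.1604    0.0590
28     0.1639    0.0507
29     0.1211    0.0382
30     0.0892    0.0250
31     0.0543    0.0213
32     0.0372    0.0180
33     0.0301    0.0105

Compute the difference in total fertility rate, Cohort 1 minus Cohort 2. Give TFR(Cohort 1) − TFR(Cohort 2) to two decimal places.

0.61

Cohort 1:
  Sum of ASFRs = 0.2344 + 0.1604 + 0.1639 + 0.1211 + 0.0892 + 0.0543 + 0.0372 + 0.0301 = 0.8906
  TFR = 0.8906
Cohort 2:
  Sum of ASFRs = 0.0617 + 0.0590 + 0.0507 + 0.0382 + 0.0250 + 0.0213 + 0.0180 + 0.0105 = 0.2844
  TFR = 0.2844
Difference = 0.8906 − 0.2844 = 0.6062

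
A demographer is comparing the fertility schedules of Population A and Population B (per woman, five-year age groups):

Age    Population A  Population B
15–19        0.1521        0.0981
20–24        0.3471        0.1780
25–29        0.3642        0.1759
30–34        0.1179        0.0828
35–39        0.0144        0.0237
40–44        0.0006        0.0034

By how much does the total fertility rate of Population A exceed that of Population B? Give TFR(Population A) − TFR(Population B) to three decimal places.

2.172

Population A:
  Sum of ASFRs = 0.1521 + 0.3471 + 0.3642 + 0.1179 + 0.0144 + 0.0006 = 0.9963
  TFR = 5 × 0.9963 = 4.9815
Population B:
  Sum of ASFRs = 0.0981 + 0.1780 + 0.1759 + 0.0828 + 0.0237 + 0.0034 = 0.5619
  TFR = 5 × 0.5619 = 2.8095
Difference = 4.9815 − 2.8095 = 2.172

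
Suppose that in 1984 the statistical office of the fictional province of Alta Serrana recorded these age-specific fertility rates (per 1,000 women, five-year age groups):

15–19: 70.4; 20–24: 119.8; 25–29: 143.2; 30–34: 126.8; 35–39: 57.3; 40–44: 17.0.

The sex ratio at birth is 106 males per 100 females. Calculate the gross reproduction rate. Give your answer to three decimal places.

1.297

Proportion female at birth = 100 / (100 + 106) = 0.48544.
Sum of ASFRs = 70.4 + 119.8 + 143.2 + 126.8 + 57.3 + 17.0 = 534.5
TFR = 5 × 534.5 / 1000 = 2.6725
GRR = 0.48544 × 2.6725 = 1.29734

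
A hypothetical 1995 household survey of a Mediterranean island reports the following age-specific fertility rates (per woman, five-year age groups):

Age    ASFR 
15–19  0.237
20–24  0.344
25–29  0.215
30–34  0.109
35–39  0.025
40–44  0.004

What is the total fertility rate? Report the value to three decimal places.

4.670

Sum of ASFRs = 0.237 + 0.344 + 0.215 + 0.109 + 0.025 + 0.004 = 0.934
TFR = 5 × 0.934 = 4.67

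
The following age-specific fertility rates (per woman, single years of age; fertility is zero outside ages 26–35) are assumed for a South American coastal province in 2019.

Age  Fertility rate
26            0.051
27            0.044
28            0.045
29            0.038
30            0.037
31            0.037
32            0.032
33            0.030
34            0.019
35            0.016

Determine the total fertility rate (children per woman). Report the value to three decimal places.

Sum of ASFRs = 0.051 + 0.044 + 0.045 + 0.038 + 0.037 + 0.037 + 0.032 + 0.030 + 0.019 + 0.016 = 0.349
TFR = 0.349

0.349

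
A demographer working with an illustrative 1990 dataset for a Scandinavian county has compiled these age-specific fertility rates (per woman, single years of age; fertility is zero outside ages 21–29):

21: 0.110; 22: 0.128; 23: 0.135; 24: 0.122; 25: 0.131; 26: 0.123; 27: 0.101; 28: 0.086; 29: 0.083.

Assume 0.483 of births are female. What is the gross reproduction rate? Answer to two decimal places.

0.49

Proportion female at birth = 0.483.
Sum of ASFRs = 0.110 + 0.128 + 0.135 + 0.122 + 0.131 + 0.123 + 0.101 + 0.086 + 0.083 = 1.019
TFR = 1.019
GRR = 0.483 × 1.019 = 0.49218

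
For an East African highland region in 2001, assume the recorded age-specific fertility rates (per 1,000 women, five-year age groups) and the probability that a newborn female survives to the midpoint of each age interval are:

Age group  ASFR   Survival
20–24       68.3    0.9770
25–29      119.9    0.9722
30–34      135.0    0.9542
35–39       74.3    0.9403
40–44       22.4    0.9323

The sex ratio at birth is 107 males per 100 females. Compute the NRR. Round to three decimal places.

0.973

Proportion female at birth = 100 / (100 + 107) = 0.48309.
Each age group contributes 5 × ASFR × survival:
  20–24: 5 × 68.3/1000 × 0.9770 = 0.33365
  25–29: 5 × 119.9/1000 × 0.9722 = 0.58283
  30–34: 5 × 135.0/1000 × 0.9542 = 0.64409
  35–39: 5 × 74.3/1000 × 0.9403 = 0.34932
  40–44: 5 × 22.4/1000 × 0.9323 = 0.10442
Sum = 2.01431
NRR = 0.48309 × 2.01431 = 0.97309
NRR < 1, so the cohort does not fully replace itself.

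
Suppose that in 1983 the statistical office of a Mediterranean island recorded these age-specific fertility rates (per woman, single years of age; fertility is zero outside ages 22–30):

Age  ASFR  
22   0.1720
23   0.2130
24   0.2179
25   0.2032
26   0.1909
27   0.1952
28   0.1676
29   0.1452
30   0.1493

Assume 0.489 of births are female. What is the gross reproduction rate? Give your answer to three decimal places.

0.809

Proportion female at birth = 0.489.
Sum of ASFRs = 0.1720 + 0.2130 + 0.2179 + 0.2032 + 0.1909 + 0.1952 + 0.1676 + 0.1452 + 0.1493 = 1.6543
TFR = 1.6543
GRR = 0.489 × 1.6543 = 0.80895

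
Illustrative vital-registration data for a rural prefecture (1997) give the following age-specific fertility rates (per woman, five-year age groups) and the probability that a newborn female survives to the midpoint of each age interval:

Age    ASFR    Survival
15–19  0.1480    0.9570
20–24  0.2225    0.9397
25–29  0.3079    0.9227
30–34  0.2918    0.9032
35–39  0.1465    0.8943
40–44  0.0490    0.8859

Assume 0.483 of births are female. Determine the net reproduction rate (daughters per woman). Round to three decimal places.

Proportion female at birth = 0.483.
Each age group contributes 5 × ASFR × survival:
  15–19: 5 × 0.1480 × 0.9570 = 0.70818
  20–24: 5 × 0.2225 × 0.9397 = 1.04542
  25–29: 5 × 0.3079 × 0.9227 = 1.42050
  30–34: 5 × 0.2918 × 0.9032 = 1.31777
  35–39: 5 × 0.1465 × 0.8943 = 0.65507
  40–44: 5 × 0.0490 × 0.8859 = 0.21705
Sum = 5.36399
NRR = 0.483 × 5.36399 = 2.59081

2.591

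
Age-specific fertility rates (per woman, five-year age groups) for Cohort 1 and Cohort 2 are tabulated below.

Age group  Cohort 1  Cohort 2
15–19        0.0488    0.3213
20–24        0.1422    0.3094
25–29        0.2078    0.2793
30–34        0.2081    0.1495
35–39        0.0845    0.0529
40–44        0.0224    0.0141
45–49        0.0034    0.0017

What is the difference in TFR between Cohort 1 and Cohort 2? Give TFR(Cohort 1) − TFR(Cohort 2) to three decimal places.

Cohort 1:
  Sum of ASFRs = 0.0488 + 0.1422 + 0.2078 + 0.2081 + 0.0845 + 0.0224 + 0.0034 = 0.7172
  TFR = 5 × 0.7172 = 3.586
Cohort 2:
  Sum of ASFRs = 0.3213 + 0.3094 + 0.2793 + 0.1495 + 0.0529 + 0.0141 + 0.0017 = 1.1282
  TFR = 5 × 1.1282 = 5.641
Difference = 3.586 − 5.641 = -2.055

-2.055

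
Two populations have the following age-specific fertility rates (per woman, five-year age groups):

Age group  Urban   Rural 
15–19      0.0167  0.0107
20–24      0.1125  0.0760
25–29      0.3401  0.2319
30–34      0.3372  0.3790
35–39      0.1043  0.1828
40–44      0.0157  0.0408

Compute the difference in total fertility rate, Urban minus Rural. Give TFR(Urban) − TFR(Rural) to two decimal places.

0.03

Urban:
  Sum of ASFRs = 0.0167 + 0.1125 + 0.3401 + 0.3372 + 0.1043 + 0.0157 = 0.9265
  TFR = 5 × 0.9265 = 4.6325
Rural:
  Sum of ASFRs = 0.0107 + 0.0760 + 0.2319 + 0.3790 + 0.1828 + 0.0408 = 0.9212
  TFR = 5 × 0.9212 = 4.606
Difference = 4.6325 − 4.606 = 0.0265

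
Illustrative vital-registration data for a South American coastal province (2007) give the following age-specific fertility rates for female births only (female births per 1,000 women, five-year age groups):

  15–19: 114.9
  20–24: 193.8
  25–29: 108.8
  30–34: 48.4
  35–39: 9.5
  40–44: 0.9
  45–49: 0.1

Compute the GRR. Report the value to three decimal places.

2.382

Sum of female ASFRs = 114.9 + 193.8 + 108.8 + 48.4 + 9.5 + 0.9 + 0.1 = 476.4
GRR = 5 × 476.4 / 1000 = 2.382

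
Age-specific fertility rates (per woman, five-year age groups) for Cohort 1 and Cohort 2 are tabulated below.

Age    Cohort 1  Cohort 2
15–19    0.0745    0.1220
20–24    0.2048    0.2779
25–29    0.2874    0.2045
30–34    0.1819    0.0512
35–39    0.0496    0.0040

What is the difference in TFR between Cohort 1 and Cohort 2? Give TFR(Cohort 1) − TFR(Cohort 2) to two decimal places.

Cohort 1:
  Sum of ASFRs = 0.0745 + 0.2048 + 0.2874 + 0.1819 + 0.0496 = 0.7982
  TFR = 5 × 0.7982 = 3.991
Cohort 2:
  Sum of ASFRs = 0.1220 + 0.2779 + 0.2045 + 0.0512 + 0.0040 = 0.6596
  TFR = 5 × 0.6596 = 3.298
Difference = 3.991 − 3.298 = 0.693

0.69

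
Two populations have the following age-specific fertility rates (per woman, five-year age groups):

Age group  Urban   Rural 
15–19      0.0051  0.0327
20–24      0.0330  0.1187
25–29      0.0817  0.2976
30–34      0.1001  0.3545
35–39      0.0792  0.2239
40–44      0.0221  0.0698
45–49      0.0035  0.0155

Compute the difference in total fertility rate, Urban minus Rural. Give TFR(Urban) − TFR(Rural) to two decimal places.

-3.94

Urban:
  Sum of ASFRs = 0.0051 + 0.0330 + 0.0817 + 0.1001 + 0.0792 + 0.0221 + 0.0035 = 0.3247
  TFR = 5 × 0.3247 = 1.6235
Rural:
  Sum of ASFRs = 0.0327 + 0.1187 + 0.2976 + 0.3545 + 0.2239 + 0.0698 + 0.0155 = 1.1127
  TFR = 5 × 1.1127 = 5.5635
Difference = 1.6235 − 5.5635 = -3.94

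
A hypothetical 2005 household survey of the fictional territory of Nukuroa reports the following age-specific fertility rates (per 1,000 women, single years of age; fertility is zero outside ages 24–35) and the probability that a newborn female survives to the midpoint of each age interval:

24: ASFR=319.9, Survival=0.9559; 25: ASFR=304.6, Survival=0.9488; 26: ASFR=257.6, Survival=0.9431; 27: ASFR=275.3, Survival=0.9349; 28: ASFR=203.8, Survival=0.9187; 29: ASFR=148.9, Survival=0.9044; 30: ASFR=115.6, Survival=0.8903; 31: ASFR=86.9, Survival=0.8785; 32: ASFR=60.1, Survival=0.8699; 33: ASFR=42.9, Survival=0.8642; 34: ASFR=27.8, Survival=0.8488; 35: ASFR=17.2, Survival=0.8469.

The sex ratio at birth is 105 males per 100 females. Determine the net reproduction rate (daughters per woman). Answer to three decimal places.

0.841

Proportion female at birth = 100 / (100 + 105) = 0.48780.
Survival-weighted fertility by age (1·fₓ·Sₓ):
  24: 1 × 319.9/1000 × 0.9559 = 0.30579
  25: 1 × 304.6/1000 × 0.9488 = 0.28900
  26: 1 × 257.6/1000 × 0.9431 = 0.24294
  27: 1 × 275.3/1000 × 0.9349 = 0.25738
  28: 1 × 203.8/1000 × 0.9187 = 0.18723
  29: 1 × 148.9/1000 × 0.9044 = 0.13467
  30: 1 × 115.6/1000 × 0.8903 = 0.10292
  31: 1 × 86.9/1000 × 0.8785 = 0.07634
  32: 1 × 60.1/1000 × 0.8699 = 0.05228
  33: 1 × 42.9/1000 × 0.8642 = 0.03707
  34: 1 × 27.8/1000 × 0.8488 = 0.02360
  35: 1 × 17.2/1000 × 0.8469 = 0.01457
Sum = 1.72379
NRR = 0.48780 × 1.72379 = 0.84086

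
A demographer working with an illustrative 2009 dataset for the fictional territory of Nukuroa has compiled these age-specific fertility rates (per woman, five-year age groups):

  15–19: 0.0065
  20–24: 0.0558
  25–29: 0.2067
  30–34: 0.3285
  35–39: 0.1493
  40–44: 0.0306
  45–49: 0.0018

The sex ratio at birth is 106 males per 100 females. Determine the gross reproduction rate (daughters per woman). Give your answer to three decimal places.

1.891

Proportion female at birth = 100 / (100 + 106) = 0.48544.
Sum of ASFRs = 0.0065 + 0.0558 + 0.2067 + 0.3285 + 0.1493 + 0.0306 + 0.0018 = 0.7792
TFR = 5 × 0.7792 = 3.896
GRR = 0.48544 × 3.896 = 1.89127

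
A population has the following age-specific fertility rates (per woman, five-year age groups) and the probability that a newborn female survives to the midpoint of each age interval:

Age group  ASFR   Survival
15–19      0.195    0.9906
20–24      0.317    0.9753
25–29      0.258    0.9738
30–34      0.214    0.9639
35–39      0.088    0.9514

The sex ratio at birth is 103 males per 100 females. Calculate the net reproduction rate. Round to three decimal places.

2.570

Proportion female at birth = 100 / (100 + 103) = 0.49261.
Each age group contributes 5 × ASFR × survival:
  15–19: 5 × 0.195 × 0.9906 = 0.96584
  20–24: 5 × 0.317 × 0.9753 = 1.54585
  25–29: 5 × 0.258 × 0.9738 = 1.25620
  30–34: 5 × 0.214 × 0.9639 = 1.03137
  35–39: 5 × 0.088 × 0.9514 = 0.41862
Sum = 5.21788
NRR = 0.49261 × 5.21788 = 2.57038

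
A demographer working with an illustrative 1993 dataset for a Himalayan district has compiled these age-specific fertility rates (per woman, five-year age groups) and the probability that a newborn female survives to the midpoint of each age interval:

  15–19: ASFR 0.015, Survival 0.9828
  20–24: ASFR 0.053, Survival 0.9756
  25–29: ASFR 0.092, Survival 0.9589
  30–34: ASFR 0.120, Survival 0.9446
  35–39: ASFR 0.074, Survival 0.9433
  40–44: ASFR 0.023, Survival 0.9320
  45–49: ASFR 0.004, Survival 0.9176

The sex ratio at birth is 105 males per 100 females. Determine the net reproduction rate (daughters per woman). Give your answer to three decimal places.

Proportion female at birth = 100 / (100 + 105) = 0.48780.
Weighting each age-specific rate by interval width and survival:
  15–19: 5 × 0.015 × 0.9828 = 0.07371
  20–24: 5 × 0.053 × 0.9756 = 0.25853
  25–29: 5 × 0.092 × 0.9589 = 0.44109
  30–34: 5 × 0.120 × 0.9446 = 0.56676
  35–39: 5 × 0.074 × 0.9433 = 0.34902
  40–44: 5 × 0.023 × 0.9320 = 0.10718
  45–49: 5 × 0.004 × 0.9176 = 0.01835
Sum = 1.81464
NRR = 0.48780 × 1.81464 = 0.88518

0.885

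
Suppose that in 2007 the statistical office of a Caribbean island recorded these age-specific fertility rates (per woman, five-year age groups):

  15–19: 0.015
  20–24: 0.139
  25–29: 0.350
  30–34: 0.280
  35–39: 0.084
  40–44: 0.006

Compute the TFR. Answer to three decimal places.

4.370

Sum of ASFRs = 0.015 + 0.139 + 0.350 + 0.280 + 0.084 + 0.006 = 0.874
TFR = 5 × 0.874 = 4.37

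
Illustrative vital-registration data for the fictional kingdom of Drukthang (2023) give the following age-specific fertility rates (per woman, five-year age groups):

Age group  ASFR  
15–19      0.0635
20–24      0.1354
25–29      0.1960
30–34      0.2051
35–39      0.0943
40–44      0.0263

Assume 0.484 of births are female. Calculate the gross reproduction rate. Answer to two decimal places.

1.74

Proportion female at birth = 0.484.
Sum of ASFRs = 0.0635 + 0.1354 + 0.1960 + 0.2051 + 0.0943 + 0.0263 = 0.7206
TFR = 5 × 0.7206 = 3.603
GRR = 0.484 × 3.603 = 1.74385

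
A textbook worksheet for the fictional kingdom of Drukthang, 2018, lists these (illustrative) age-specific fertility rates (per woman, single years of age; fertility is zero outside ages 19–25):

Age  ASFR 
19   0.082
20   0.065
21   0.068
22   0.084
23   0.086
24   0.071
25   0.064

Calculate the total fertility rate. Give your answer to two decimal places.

0.52

Sum of ASFRs = 0.082 + 0.065 + 0.068 + 0.084 + 0.086 + 0.071 + 0.064 = 0.520
TFR = 0.52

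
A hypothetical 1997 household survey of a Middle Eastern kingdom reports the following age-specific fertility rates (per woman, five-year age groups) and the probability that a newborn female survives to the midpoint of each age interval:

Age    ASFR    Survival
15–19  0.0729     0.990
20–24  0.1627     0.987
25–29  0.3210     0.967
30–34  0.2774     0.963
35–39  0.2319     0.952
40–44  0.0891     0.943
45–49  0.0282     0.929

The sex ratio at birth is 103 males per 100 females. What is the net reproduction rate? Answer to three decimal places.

Proportion female at birth = 100 / (100 + 103) = 0.49261.
Each age group contributes 5 × ASFR × survival:
  15–19: 5 × 0.0729 × 0.990 = 0.36086
  20–24: 5 × 0.1627 × 0.987 = 0.80292
  25–29: 5 × 0.3210 × 0.967 = 1.55204
  30–34: 5 × 0.2774 × 0.963 = 1.33568
  35–39: 5 × 0.2319 × 0.952 = 1.10384
  40–44: 5 × 0.0891 × 0.943 = 0.42011
  45–49: 5 × 0.0282 × 0.929 = 0.13099
Sum = 5.70644
NRR = 0.49261 × 5.70644 = 2.81105

2.811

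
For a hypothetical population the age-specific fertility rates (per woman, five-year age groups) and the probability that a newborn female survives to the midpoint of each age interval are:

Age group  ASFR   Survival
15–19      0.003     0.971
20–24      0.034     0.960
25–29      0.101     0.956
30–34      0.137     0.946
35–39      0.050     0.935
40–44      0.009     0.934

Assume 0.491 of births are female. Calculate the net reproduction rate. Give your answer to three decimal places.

0.778

Proportion female at birth = 0.491.
Per-age-group product (5 × ASFR × survival probability):
  15–19: 5 × 0.003 × 0.971 = 0.01457
  20–24: 5 × 0.034 × 0.960 = 0.16320
  25–29: 5 × 0.101 × 0.956 = 0.48278
  30–34: 5 × 0.137 × 0.946 = 0.64801
  35–39: 5 × 0.050 × 0.935 = 0.23375
  40–44: 5 × 0.009 × 0.934 = 0.04203
Sum = 1.58434
NRR = 0.491 × 1.58434 = 0.77791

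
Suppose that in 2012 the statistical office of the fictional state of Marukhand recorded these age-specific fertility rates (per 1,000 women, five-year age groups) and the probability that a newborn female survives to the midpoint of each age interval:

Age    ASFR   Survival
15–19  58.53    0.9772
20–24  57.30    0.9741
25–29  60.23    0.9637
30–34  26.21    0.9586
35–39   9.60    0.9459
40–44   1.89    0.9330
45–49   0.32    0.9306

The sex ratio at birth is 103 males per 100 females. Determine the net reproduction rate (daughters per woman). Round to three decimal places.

Proportion female at birth = 100 / (100 + 103) = 0.49261.
Weighting each age-specific rate by interval width and survival:
  15–19: 5 × 58.53/1000 × 0.9772 = 0.28598
  20–24: 5 × 57.30/1000 × 0.9741 = 0.27908
  25–29: 5 × 60.23/1000 × 0.9637 = 0.29022
  30–34: 5 × 26.21/1000 × 0.9586 = 0.12562
  35–39: 5 × 9.60/1000 × 0.9459 = 0.04540
  40–44: 5 × 1.89/1000 × 0.9330 = 0.00882
  45–49: 5 × 0.32/1000 × 0.9306 = 0.00149
Sum = 1.03661
NRR = 0.49261 × 1.03661 = 0.51064
NRR < 1, so the cohort does not fully replace itself.

0.511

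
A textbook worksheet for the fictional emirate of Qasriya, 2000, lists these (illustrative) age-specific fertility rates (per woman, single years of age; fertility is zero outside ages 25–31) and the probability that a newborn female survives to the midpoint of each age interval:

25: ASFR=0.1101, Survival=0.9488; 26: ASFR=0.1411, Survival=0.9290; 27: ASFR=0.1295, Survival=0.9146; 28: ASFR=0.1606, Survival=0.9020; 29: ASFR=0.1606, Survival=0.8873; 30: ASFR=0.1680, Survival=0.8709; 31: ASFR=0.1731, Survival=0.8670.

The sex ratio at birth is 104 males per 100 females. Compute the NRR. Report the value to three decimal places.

Proportion female at birth = 100 / (100 + 104) = 0.49020.
Per-age-group product (1 × ASFR × survival probability):
  25: 1 × 0.1101 × 0.9488 = 0.10446
  26: 1 × 0.1411 × 0.9290 = 0.13108
  27: 1 × 0.1295 × 0.9146 = 0.11844
  28: 1 × 0.1606 × 0.9020 = 0.14486
  29: 1 × 0.1606 × 0.8873 = 0.14250
  30: 1 × 0.1680 × 0.8709 = 0.14631
  31: 1 × 0.1731 × 0.8670 = 0.15008
Sum = 0.93773
NRR = 0.49020 × 0.93773 = 0.45968

0.460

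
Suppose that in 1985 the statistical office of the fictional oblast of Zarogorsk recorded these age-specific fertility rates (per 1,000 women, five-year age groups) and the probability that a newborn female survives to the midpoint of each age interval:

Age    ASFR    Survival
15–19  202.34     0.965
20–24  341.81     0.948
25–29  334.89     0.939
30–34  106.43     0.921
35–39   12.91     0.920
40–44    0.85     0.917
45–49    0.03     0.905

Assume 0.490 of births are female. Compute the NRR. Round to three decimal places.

2.314

Proportion female at birth = 0.490.
Each age group contributes 5 × ASFR × survival:
  15–19: 5 × 202.34/1000 × 0.965 = 0.97629
  20–24: 5 × 341.81/1000 × 0.948 = 1.62018
  25–29: 5 × 334.89/1000 × 0.939 = 1.57231
  30–34: 5 × 106.43/1000 × 0.921 = 0.49011
  35–39: 5 × 12.91/1000 × 0.920 = 0.05939
  40–44: 5 × 0.85/1000 × 0.917 = 0.00390
  45–49: 5 × 0.03/1000 × 0.905 = 0.00014
Sum = 4.72232
NRR = 0.490 × 4.72232 = 2.31394
With NRR above 1 the population is above replacement fertility.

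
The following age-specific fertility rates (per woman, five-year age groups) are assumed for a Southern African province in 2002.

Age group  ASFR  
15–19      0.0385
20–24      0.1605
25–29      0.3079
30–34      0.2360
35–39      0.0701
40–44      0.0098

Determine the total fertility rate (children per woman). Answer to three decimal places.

Sum of ASFRs = 0.0385 + 0.1605 + 0.3079 + 0.2360 + 0.0701 + 0.0098 = 0.8228
TFR = 5 × 0.8228 = 4.114

4.114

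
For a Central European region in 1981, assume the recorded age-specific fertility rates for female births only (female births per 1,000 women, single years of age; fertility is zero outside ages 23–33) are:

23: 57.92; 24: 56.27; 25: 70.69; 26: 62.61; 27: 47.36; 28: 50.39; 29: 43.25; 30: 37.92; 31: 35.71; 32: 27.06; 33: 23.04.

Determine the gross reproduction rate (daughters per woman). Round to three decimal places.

Sum of female ASFRs = 57.92 + 56.27 + 70.69 + 62.61 + 47.36 + 50.39 + 43.25 + 37.92 + 35.71 + 27.06 + 23.04 = 512.22
GRR = 512.22 / 1000 = 0.51222

0.512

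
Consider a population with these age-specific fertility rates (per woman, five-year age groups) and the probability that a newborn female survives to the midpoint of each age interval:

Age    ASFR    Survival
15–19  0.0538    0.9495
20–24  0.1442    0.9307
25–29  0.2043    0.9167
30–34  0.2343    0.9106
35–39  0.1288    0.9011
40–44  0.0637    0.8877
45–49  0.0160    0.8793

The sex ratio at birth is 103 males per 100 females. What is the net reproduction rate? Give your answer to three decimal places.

Proportion female at birth = 100 / (100 + 103) = 0.49261.
Weighting each age-specific rate by interval width and survival:
  15–19: 5 × 0.0538 × 0.9495 = 0.25542
  20–24: 5 × 0.1442 × 0.9307 = 0.67103
  25–29: 5 × 0.2043 × 0.9167 = 0.93641
  30–34: 5 × 0.2343 × 0.9106 = 1.06677
  35–39: 5 × 0.1288 × 0.9011 = 0.58031
  40–44: 5 × 0.0637 × 0.8877 = 0.28273
  45–49: 5 × 0.0160 × 0.8793 = 0.07034
Sum = 3.86301
NRR = 0.49261 × 3.86301 = 1.90296

1.903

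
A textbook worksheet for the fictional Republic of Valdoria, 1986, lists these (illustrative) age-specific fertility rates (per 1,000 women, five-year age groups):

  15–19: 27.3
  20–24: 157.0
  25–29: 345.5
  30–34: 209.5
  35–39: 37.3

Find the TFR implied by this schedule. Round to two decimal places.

3.88

Sum of ASFRs = 27.3 + 157.0 + 345.5 + 209.5 + 37.3 = 776.6
TFR = 5 × 776.6 / 1000 = 3.883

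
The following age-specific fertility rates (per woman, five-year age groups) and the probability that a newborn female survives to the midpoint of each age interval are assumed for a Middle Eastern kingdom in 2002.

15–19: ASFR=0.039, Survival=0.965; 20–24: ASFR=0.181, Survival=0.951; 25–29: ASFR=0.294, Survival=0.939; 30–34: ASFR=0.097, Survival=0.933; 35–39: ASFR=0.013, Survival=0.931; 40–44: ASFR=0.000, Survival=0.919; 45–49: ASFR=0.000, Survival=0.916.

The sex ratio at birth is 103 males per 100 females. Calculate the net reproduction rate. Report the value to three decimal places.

1.449

Proportion female at birth = 100 / (100 + 103) = 0.49261.
Survival-weighted fertility by age (5·fₓ·Sₓ):
  15–19: 5 × 0.039 × 0.965 = 0.18818
  20–24: 5 × 0.181 × 0.951 = 0.86066
  25–29: 5 × 0.294 × 0.939 = 1.38033
  30–34: 5 × 0.097 × 0.933 = 0.45251
  35–39: 5 × 0.013 × 0.931 = 0.06052
  40–44: 5 × 0.000 × 0.919 = 0.00000
  45–49: 5 × 0.000 × 0.916 = 0.00000
Sum = 2.94220
NRR = 0.49261 × 2.94220 = 1.44936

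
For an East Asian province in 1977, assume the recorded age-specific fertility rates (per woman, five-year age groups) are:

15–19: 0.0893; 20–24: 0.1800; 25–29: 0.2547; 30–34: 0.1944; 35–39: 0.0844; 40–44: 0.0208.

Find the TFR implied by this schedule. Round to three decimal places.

Sum of ASFRs = 0.0893 + 0.1800 + 0.2547 + 0.1944 + 0.0844 + 0.0208 = 0.8236
TFR = 5 × 0.8236 = 4.118

4.118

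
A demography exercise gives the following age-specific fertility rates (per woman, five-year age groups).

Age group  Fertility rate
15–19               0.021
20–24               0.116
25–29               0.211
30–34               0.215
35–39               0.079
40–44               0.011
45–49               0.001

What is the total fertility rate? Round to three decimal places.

3.270

Sum of ASFRs = 0.021 + 0.116 + 0.211 + 0.215 + 0.079 + 0.011 + 0.001 = 0.654
TFR = 5 × 0.654 = 3.27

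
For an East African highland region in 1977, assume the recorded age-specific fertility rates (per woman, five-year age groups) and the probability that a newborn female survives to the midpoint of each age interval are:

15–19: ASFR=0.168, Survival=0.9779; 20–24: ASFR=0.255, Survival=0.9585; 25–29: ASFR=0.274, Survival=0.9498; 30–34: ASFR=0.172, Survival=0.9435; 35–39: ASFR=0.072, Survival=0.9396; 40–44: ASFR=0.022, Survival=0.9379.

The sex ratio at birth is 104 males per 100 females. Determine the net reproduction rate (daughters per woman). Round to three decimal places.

Proportion female at birth = 100 / (100 + 104) = 0.49020.
Survival-weighted fertility by age (5·fₓ·Sₓ):
  15–19: 5 × 0.168 × 0.9779 = 0.82144
  20–24: 5 × 0.255 × 0.9585 = 1.22209
  25–29: 5 × 0.274 × 0.9498 = 1.30123
  30–34: 5 × 0.172 × 0.9435 = 0.81141
  35–39: 5 × 0.072 × 0.9396 = 0.33826
  40–44: 5 × 0.022 × 0.9379 = 0.10317
Sum = 4.59760
NRR = 0.49020 × 4.59760 = 2.25374

2.254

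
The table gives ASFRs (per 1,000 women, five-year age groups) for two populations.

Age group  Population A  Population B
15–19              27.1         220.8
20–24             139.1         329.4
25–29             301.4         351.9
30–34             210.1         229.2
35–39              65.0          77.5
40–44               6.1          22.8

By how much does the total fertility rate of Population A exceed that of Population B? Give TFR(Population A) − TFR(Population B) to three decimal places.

-2.414

Population A:
  Sum of ASFRs = 27.1 + 139.1 + 301.4 + 210.1 + 65.0 + 6.1 = 748.8
  TFR = 5 × 748.8 / 1000 = 3.744
Population B:
  Sum of ASFRs = 220.8 + 329.4 + 351.9 + 229.2 + 77.5 + 22.8 = 1231.6
  TFR = 5 × 1231.6 / 1000 = 6.158
Difference = 3.744 − 6.158 = -2.414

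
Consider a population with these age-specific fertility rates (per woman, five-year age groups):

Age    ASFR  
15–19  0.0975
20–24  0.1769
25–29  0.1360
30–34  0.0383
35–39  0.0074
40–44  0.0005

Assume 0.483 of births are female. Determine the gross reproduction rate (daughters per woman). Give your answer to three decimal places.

1.103

Proportion female at birth = 0.483.
Sum of ASFRs = 0.0975 + 0.1769 + 0.1360 + 0.0383 + 0.0074 + 0.0005 = 0.4566
TFR = 5 × 0.4566 = 2.283
GRR = 0.483 × 2.283 = 1.10269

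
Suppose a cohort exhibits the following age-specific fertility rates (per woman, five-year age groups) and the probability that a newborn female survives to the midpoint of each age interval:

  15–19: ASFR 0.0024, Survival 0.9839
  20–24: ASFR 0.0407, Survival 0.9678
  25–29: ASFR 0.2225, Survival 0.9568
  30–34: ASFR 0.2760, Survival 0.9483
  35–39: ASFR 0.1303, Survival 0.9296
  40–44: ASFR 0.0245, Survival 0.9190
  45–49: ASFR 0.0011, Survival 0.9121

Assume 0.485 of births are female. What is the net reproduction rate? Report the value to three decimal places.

Proportion female at birth = 0.485.
Per-age-group product (5 × ASFR × survival probability):
  15–19: 5 × 0.0024 × 0.9839 = 0.01181
  20–24: 5 × 0.0407 × 0.9678 = 0.19695
  25–29: 5 × 0.2225 × 0.9568 = 1.06444
  30–34: 5 × 0.2760 × 0.9483 = 1.30865
  35–39: 5 × 0.1303 × 0.9296 = 0.60563
  40–44: 5 × 0.0245 × 0.9190 = 0.11258
  45–49: 5 × 0.0011 × 0.9121 = 0.00502
Sum = 3.30508
NRR = 0.485 × 3.30508 = 1.60296
An NRR exceeding 1 indicates intrinsic growth under these rates.

1.603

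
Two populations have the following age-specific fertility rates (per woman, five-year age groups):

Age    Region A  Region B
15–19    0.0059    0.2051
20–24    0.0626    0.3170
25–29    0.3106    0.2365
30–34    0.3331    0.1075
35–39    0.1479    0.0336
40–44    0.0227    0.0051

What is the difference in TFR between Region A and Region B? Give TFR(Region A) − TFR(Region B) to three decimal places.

-0.110

Region A:
  Sum of ASFRs = 0.0059 + 0.0626 + 0.3106 + 0.3331 + 0.1479 + 0.0227 = 0.8828
  TFR = 5 × 0.8828 = 4.414
Region B:
  Sum of ASFRs = 0.2051 + 0.3170 + 0.2365 + 0.1075 + 0.0336 + 0.0051 = 0.9048
  TFR = 5 × 0.9048 = 4.524
Difference = 4.414 − 4.524 = -0.11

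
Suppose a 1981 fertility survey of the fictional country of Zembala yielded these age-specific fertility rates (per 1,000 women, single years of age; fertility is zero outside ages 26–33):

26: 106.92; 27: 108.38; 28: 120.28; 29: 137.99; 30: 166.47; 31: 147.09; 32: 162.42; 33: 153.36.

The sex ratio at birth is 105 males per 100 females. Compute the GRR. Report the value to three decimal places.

Proportion female at birth = 100 / (100 + 105) = 0.48780.
Sum of ASFRs = 106.92 + 108.38 + 120.28 + 137.99 + 166.47 + 147.09 + 162.42 + 153.36 = 1102.91
TFR = 1102.91 / 1000 = 1.10291
GRR = 0.48780 × 1.10291 = 0.53800

0.538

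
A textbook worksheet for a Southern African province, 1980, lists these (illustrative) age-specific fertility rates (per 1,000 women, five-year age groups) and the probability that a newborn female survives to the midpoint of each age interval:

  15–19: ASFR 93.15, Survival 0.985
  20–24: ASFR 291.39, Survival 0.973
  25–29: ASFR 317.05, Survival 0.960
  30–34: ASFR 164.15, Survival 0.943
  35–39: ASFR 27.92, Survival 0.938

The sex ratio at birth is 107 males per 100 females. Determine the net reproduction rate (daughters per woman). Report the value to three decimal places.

2.079

Proportion female at birth = 100 / (100 + 107) = 0.48309.
Each age group contributes 5 × ASFR × survival:
  15–19: 5 × 93.15/1000 × 0.985 = 0.45876
  20–24: 5 × 291.39/1000 × 0.973 = 1.41761
  25–29: 5 × 317.05/1000 × 0.960 = 1.52184
  30–34: 5 × 164.15/1000 × 0.943 = 0.77397
  35–39: 5 × 27.92/1000 × 0.938 = 0.13094
Sum = 4.30312
NRR = 0.48309 × 4.30312 = 2.07879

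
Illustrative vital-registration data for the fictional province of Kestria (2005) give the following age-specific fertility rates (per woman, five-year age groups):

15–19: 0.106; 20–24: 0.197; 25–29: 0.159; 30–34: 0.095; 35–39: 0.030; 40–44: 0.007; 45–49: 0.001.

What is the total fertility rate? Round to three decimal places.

2.975

Sum of ASFRs = 0.106 + 0.197 + 0.159 + 0.095 + 0.030 + 0.007 + 0.001 = 0.595
TFR = 5 × 0.595 = 2.975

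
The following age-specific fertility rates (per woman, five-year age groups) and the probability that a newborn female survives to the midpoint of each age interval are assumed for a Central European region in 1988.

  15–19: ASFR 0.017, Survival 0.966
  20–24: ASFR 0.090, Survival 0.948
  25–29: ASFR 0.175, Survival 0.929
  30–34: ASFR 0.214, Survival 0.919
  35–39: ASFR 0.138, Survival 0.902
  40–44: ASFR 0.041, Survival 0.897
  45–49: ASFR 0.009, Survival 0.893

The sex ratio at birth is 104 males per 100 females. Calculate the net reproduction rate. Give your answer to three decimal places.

1.545

Proportion female at birth = 100 / (100 + 104) = 0.49020.
Survival-weighted fertility by age (5·fₓ·Sₓ):
  15–19: 5 × 0.017 × 0.966 = 0.08211
  20–24: 5 × 0.090 × 0.948 = 0.42660
  25–29: 5 × 0.175 × 0.929 = 0.81288
  30–34: 5 × 0.214 × 0.919 = 0.98333
  35–39: 5 × 0.138 × 0.902 = 0.62238
  40–44: 5 × 0.041 × 0.897 = 0.18389
  45–49: 5 × 0.009 × 0.893 = 0.04019
Sum = 3.15138
NRR = 0.49020 × 3.15138 = 1.54481
An NRR exceeding 1 indicates intrinsic growth under these rates.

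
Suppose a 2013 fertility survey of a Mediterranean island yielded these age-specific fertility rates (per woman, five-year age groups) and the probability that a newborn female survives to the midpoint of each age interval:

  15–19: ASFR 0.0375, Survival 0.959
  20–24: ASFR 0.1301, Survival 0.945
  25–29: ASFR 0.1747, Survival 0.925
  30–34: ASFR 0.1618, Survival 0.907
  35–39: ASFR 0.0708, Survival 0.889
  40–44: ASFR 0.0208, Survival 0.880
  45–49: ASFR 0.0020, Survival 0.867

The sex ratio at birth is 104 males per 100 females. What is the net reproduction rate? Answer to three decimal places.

Proportion female at birth = 100 / (100 + 104) = 0.49020.
Each age group contributes 5 × ASFR × survival:
  15–19: 5 × 0.0375 × 0.959 = 0.17981
  20–24: 5 × 0.1301 × 0.945 = 0.61472
  25–29: 5 × 0.1747 × 0.925 = 0.80799
  30–34: 5 × 0.1618 × 0.907 = 0.73376
  35–39: 5 × 0.0708 × 0.889 = 0.31471
  40–44: 5 × 0.0208 × 0.880 = 0.09152
  45–49: 5 × 0.0020 × 0.867 = 0.00867
Sum = 2.75118
NRR = 0.49020 × 2.75118 = 1.34863

1.349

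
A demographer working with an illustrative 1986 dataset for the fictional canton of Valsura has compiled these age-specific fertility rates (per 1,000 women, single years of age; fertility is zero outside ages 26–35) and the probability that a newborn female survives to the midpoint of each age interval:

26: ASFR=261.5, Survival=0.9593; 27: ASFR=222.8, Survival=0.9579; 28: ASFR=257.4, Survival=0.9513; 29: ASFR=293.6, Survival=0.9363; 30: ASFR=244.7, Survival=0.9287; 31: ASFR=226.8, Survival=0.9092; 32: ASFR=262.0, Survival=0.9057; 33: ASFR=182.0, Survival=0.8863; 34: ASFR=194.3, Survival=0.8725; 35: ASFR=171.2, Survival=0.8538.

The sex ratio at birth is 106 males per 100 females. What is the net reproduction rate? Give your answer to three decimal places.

Proportion female at birth = 100 / (100 + 106) = 0.48544.
Weighting each age-specific rate by interval width and survival:
  26: 1 × 261.5/1000 × 0.9593 = 0.25086
  27: 1 × 222.8/1000 × 0.9579 = 0.21342
  28: 1 × 257.4/1000 × 0.9513 = 0.24486
  29: 1 × 293.6/1000 × 0.9363 = 0.27490
  30: 1 × 244.7/1000 × 0.9287 = 0.22725
  31: 1 × 226.8/1000 × 0.9092 = 0.20621
  32: 1 × 262.0/1000 × 0.9057 = 0.23729
  33: 1 × 182.0/1000 × 0.8863 = 0.16131
  34: 1 × 194.3/1000 × 0.8725 = 0.16953
  35: 1 × 171.2/1000 × 0.8538 = 0.14617
Sum = 2.13180
NRR = 0.48544 × 2.13180 = 1.03486

1.035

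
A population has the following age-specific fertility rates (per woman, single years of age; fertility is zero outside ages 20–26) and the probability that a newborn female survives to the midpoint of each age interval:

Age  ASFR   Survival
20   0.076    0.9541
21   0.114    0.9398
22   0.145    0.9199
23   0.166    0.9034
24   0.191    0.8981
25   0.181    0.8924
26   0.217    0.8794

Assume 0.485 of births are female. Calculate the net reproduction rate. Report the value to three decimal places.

Proportion female at birth = 0.485.
Survival-weighted fertility by age (1·fₓ·Sₓ):
  20: 1 × 0.076 × 0.9541 = 0.07251
  21: 1 × 0.114 × 0.9398 = 0.10714
  22: 1 × 0.145 × 0.9199 = 0.13339
  23: 1 × 0.166 × 0.9034 = 0.14996
  24: 1 × 0.191 × 0.8981 = 0.17154
  25: 1 × 0.181 × 0.8924 = 0.16152
  26: 1 × 0.217 × 0.8794 = 0.19083
Sum = 0.98689
NRR = 0.485 × 0.98689 = 0.47864
NRR < 1, so the cohort does not fully replace itself.

0.479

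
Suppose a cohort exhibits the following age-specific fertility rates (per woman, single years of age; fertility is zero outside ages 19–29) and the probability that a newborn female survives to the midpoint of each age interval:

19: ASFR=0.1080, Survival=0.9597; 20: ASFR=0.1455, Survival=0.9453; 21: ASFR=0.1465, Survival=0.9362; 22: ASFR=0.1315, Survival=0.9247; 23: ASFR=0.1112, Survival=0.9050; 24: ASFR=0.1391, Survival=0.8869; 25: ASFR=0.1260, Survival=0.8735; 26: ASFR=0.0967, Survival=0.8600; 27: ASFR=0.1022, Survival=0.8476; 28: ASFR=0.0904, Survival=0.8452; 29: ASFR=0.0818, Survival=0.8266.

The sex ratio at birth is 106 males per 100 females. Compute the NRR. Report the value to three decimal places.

Proportion female at birth = 100 / (100 + 106) = 0.48544.
Survival-weighted fertility by age (1·fₓ·Sₓ):
  19: 1 × 0.1080 × 0.9597 = 0.10365
  20: 1 × 0.1455 × 0.9453 = 0.13754
  21: 1 × 0.1465 × 0.9362 = 0.13715
  22: 1 × 0.1315 × 0.9247 = 0.12160
  23: 1 × 0.1112 × 0.9050 = 0.10064
  24: 1 × 0.1391 × 0.8869 = 0.12337
  25: 1 × 0.1260 × 0.8735 = 0.11006
  26: 1 × 0.0967 × 0.8600 = 0.08316
  27: 1 × 0.1022 × 0.8476 = 0.08662
  28: 1 × 0.0904 × 0.8452 = 0.07641
  29: 1 × 0.0818 × 0.8266 = 0.06762
Sum = 1.14782
NRR = 0.48544 × 1.14782 = 0.55720
NRR < 1, so the cohort does not fully replace itself.

0.557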